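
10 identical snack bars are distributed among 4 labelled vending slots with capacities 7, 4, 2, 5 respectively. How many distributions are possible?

79

Ignoring the caps, the number of non-negative solutions to x_1+…+x_4 = 10 is C(13,3) = 286.
Subtract solutions that violate a single cap (substitute x_i' = x_i − (cap_i+1)): x_1 ≥ 8 gives C(5,3) = 10; x_2 ≥ 5 gives C(8,3) = 56; x_3 ≥ 3 gives C(10,3) = 120; x_4 ≥ 6 gives C(7,3) = 35. Together 221.
Add back pairs where two caps are both exceeded: 0 + 0 + 0 + 10 + 0 + 4 = 14.
By inclusion–exclusion the count is 286 − 221 + 14 = 79.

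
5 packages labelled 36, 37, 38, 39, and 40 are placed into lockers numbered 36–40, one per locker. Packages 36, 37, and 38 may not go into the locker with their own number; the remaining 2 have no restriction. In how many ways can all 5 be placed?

64

Let Aᵢ (for i ∈ {36, 37, 38}) be the placements that put package i in its forbidden locker. Any j of these fix j positions, leaving (5−j)! ways to fill the rest, and there are C(3,j) ways to pick which j.
By inclusion–exclusion, the number of valid placements is Σ_{j=0}^{3} (−1)^j C(3,j)·(5−j)!.
Computing: 120 − 72 + 18 − 2 = 64.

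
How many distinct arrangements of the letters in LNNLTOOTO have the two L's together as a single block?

1680

Treat the 2 copies of L as a single block. The multiset to arrange is then {LL, N, N, O, O, O, T, T}, 8 items in all.
That gives (8)!/(3!·2!·2!) = 1680 arrangements.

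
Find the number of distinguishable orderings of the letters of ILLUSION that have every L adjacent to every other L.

Treat the 2 copies of L as a single block. The multiset to arrange is then {LL, I, I, N, O, S, U}, 7 items in all.
That gives (7)!/(2!) = 2520 arrangements.

2520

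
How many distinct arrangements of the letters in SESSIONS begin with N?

With the first slot taken by N, it remains to arrange the other 7 letters (SESSIOS).
Those 7 letters have S appearing 4 times, giving (7)!/(4!) = 210.

210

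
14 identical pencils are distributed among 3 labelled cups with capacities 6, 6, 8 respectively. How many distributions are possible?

28

Ignoring the caps, the number of non-negative solutions to x_1+…+x_3 = 14 is C(16,2) = 120.
Subtract solutions that violate a single cap (substitute x_i' = x_i − (cap_i+1)): x_1 ≥ 7 gives C(9,2) = 36; x_2 ≥ 7 gives C(9,2) = 36; x_3 ≥ 9 gives C(7,2) = 21. Together 93.
Add back pairs where two caps are both exceeded: 1 + 0 + 0 = 1.
By inclusion–exclusion the count is 120 − 93 + 1 = 28.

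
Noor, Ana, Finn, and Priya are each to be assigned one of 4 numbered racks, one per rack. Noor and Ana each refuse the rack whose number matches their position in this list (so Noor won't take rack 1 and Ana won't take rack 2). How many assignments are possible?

Let Aᵢ (for i ∈ {1, 2}) be the placements that put person i in their forbidden rack. Any j of these fix j positions, leaving (4−j)! ways to fill the rest, and there are C(2,j) ways to pick which j.
By inclusion–exclusion, the number of valid placements is Σ_{j=0}^{2} (−1)^j C(2,j)·(4−j)!.
Computing: 24 − 12 + 2 = 14.

14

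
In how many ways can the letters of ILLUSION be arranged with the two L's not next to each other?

There are 8!/(2!·2!) = 10080 arrangements of ILLUSION in total.
Arrangements with the L's together: treat LL as one letter, giving (7)!/(2!) = 2520.
Hence 10080 − 2520 = 7560.

7560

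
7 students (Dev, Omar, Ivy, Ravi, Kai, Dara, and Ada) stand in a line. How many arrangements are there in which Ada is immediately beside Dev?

1440

Treat {Ada, Dev} as a single unit. There are 6 units to order, and the pair itself can be ordered 2 ways.
That gives 2 × 6! = 2 × 720 = 1440.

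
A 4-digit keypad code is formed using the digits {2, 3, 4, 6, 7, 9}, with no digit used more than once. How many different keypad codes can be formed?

360

With no repetition, fill the 4 digits in order: 6 choices, then 5, down to 3.
That product is 6 × 5 × 4 × 3 = 360.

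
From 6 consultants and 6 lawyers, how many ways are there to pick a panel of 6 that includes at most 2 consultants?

Split by how many consultants are chosen (0 through 2).
Sum: C(6,0)·C(6,6) + C(6,1)·C(6,5) + C(6,2)·C(6,4) = 1 + 36 + 225 = 262.

262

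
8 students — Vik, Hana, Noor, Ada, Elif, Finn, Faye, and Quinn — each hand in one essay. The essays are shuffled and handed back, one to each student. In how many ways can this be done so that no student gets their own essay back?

14833

Count assignments avoiding every fixed point. For any j of the 8 students fixed to their own essay, the other 8−j can be arranged in (8−j)! ways.
By inclusion–exclusion this is Σ_{j=0}^{8} (−1)^j C(8,j)·(8−j)!.
Computing: 40320 − 40320 + 20160 − 6720 + 1680 − 336 + 56 − 8 + 1 = 14833.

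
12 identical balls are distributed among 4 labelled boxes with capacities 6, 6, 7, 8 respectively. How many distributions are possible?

288

Without the upper bounds there are C(15,3) = 455 ways to split 12 among 4 boxes.
Subtract solutions that violate a single cap (substitute x_i' = x_i − (cap_i+1)): x_1 ≥ 7 gives C(8,3) = 56; x_2 ≥ 7 gives C(8,3) = 56; x_3 ≥ 8 gives C(7,3) = 35; x_4 ≥ 9 gives C(6,3) = 20. Together 167.
No two caps can be exceeded simultaneously, so the pair terms are all 0.
By inclusion–exclusion the count is 455 − 167 + 0 = 288.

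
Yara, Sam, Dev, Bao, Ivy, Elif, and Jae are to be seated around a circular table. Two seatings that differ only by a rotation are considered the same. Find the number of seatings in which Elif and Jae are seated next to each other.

240

Treat {Elif, Jae} as one unit (2 internal orders) and seat the resulting 6 units around the table: (5)! circular arrangements.
So 2 × (5)! = 2 × 120 = 240.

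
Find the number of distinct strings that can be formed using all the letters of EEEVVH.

The 6 letters of EEEVVH have repeats: E appearing 3 times and V appearing twice.
Dividing 6! = 720 by 3!·2! = 12 for the repeated letters gives 60.

60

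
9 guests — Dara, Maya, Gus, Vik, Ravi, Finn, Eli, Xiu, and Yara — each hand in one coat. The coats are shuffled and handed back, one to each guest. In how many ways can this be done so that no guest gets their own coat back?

133496

Count assignments avoiding every fixed point. For any j of the 9 guests fixed to their own coat, the other 9−j can be arranged in (9−j)! ways.
By inclusion–exclusion this is Σ_{j=0}^{9} (−1)^j C(9,j)·(9−j)!.
Computing: 362880 − 362880 + 181440 − 60480 + 15120 − 3024 + 504 − 72 + 9 − 1 = 133496.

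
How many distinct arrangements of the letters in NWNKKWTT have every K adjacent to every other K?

630

Treat the 2 copies of K as a single block. The multiset to arrange is then {KK, N, N, T, T, W, W}, 7 items in all.
That gives (7)!/(2!·2!·2!) = 630 arrangements.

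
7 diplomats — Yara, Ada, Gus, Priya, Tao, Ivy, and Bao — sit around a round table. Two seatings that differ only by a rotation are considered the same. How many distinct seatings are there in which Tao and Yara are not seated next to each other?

480

All circular seatings of 7 people number (6)! = 720.
Those with Tao next to Yara: fuse the pair into one unit and seat 6 units around a circle — 2·(5)! = 240.
Subtracting, 720 − 240 = 480.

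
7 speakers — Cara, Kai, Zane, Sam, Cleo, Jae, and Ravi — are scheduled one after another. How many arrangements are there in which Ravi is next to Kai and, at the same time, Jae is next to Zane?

Treat {Ravi,Kai} as one block (2 orders) and {Jae,Zane} as another (2 orders).
That leaves 5 units to arrange: 2 × 2 × 5! = 4 × 120 = 480.

480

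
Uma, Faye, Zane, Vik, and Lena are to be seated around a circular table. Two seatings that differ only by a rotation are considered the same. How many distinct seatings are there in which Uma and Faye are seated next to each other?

Treat {Uma, Faye} as one unit (2 internal orders) and seat the resulting 4 units around the table: (3)! circular arrangements.
So 2 × (3)! = 2 × 6 = 12.

12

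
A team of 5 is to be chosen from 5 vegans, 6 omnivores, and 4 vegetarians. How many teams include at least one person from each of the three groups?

2170

With no constraint there are C(15,5) = 3003 possible selections.
Selections missing a whole group: no vegans → C(10,5) = 252; no omnivores → C(9,5) = 126; no vegetarians → C(11,5) = 462.
Add back selections omitting two groups (i.e. drawn from a single group): C(5,5) + C(6,5) + C(4,5) = 7.
By inclusion–exclusion: 3003 − 840 + 7 = 2170.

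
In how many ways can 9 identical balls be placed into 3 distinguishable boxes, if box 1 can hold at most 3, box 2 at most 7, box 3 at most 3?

Without the upper bounds there are C(11,2) = 55 ways to split 9 among 3 boxes.
Subtract solutions that violate a single cap (substitute x_i' = x_i − (cap_i+1)): x_1 ≥ 4 gives C(7,2) = 21; x_2 ≥ 8 gives C(3,2) = 3; x_3 ≥ 4 gives C(7,2) = 21. Together 45.
Add back pairs where two caps are both exceeded: 0 + 3 + 0 = 3.
By inclusion–exclusion the count is 55 − 45 + 3 = 13.

13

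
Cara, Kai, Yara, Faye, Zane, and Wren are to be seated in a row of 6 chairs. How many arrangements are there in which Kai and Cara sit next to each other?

240

Glue Kai and Cara into one block (2 internal orders), leaving 5 units to arrange in a row.
That gives 2 × 5! = 2 × 120 = 240.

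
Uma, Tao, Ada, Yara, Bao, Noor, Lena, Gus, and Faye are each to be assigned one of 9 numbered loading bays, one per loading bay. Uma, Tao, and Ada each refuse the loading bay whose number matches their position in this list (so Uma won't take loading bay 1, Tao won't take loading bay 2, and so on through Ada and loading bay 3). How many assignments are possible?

Let Aᵢ (for i ∈ {1, 2, 3}) be the placements that put person i in their forbidden loading bay. Any j of these fix j positions, leaving (9−j)! ways to fill the rest, and there are C(3,j) ways to pick which j.
By inclusion–exclusion, the number of valid placements is Σ_{j=0}^{3} (−1)^j C(3,j)·(9−j)!.
Computing: 362880 − 120960 + 15120 − 720 = 256320.

256320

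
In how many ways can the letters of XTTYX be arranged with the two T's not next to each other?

18

There are 5!/(2!·2!) = 30 arrangements of XTTYX in total.
Arrangements with the T's together: treat TT as one letter, giving (4)!/(2!) = 12.
Subtracting, 30 − 12 = 18 arrangements keep the T's apart.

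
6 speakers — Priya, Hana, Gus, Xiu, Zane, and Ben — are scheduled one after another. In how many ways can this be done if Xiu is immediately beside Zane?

Place the 4 others and the Xiu-Zane pair as 5 objects in a line; the pair has 2 internal arrangements.
So the count is 2·(5)! = 240.

240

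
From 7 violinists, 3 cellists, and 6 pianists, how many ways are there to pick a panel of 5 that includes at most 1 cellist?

Split by how many cellists are chosen (0 through 1).
Sum: C(3,0)·C(13,5) + C(3,1)·C(13,4) = 1287 + 2145 = 3432.

3432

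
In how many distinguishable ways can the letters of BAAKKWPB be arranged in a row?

5040

BAAKKWPB has 8 letters with A appearing twice, B appearing twice, and K appearing twice.
So there are 8! / (2!·2!·2!) = 5040 distinguishable arrangements.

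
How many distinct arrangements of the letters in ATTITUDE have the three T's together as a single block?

720

Treat the 3 copies of T as a single block. The multiset to arrange is then {TTT, A, D, E, I, U}, 6 items in all.
All 6 items are distinct, so there are (6)! = 720 arrangements.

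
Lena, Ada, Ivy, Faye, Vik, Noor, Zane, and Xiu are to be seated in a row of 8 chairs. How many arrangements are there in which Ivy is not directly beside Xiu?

There are 8! = 40320 arrangements in all. If Ivy and Xiu are adjacent, merging them into one block gives 2·(7)! = 10080 arrangements.
So 40320 − 10080 = 30240 arrangements keep them apart.

30240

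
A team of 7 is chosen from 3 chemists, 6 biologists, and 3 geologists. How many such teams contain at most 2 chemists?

Split by how many chemists are chosen (0 through 2).
Sum: C(3,0)·C(9,7) + C(3,1)·C(9,6) + C(3,2)·C(9,5) = 36 + 252 + 378 = 666.

666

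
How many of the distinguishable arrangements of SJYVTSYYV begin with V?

With the first slot taken by V, it remains to arrange the other 8 letters (SJYTSYYV).
Those 8 letters have S appearing twice and Y appearing 3 times, giving (8)!/(3!·2!) = 3360.

3360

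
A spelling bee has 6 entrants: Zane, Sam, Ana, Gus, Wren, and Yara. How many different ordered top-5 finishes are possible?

There are 6 choices for 1st place, 5 for 2nd, and so on down to 2 for position 5.
That gives 6 × 5 × 4 × 3 × 2 = 720.

720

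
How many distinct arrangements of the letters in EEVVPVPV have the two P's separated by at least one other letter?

315

Total arrangements of EEVVPVPV: 8!/(4!·2!·2!) = 420.
Arrangements with the P's together: treat PP as one letter, giving (7)!/(4!·2!) = 105.
Subtracting, 420 − 105 = 315 arrangements keep the P's apart.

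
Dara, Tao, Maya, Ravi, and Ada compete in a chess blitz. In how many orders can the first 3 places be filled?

60

There are 5 choices for 1st place, 4 for 2nd, and 3 for 3rd.
That gives 5 × 4 × 3 = 60.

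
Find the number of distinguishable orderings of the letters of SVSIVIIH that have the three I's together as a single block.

Treat the 3 copies of I as a single block. The multiset to arrange is then {III, H, S, S, V, V}, 6 items in all.
That gives (6)!/(2!·2!) = 180 arrangements.

180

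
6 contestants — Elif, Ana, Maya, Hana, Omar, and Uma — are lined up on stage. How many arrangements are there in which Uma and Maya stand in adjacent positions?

Place the 4 others and the Uma-Maya pair as 5 objects in a line; the pair has 2 internal arrangements.
So the count is 2·(5)! = 240.

240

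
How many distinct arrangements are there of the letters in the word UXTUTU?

UXTUTU has 6 letters with T appearing twice and U appearing 3 times.
Dividing 6! = 720 by 3!·2! = 12 for the repeated letters gives 60.

60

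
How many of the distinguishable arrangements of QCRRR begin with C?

With the first slot taken by C, it remains to arrange the other 4 letters (QRRR).
Those 4 letters have R appearing 3 times, giving (4)!/(3!) = 4.

4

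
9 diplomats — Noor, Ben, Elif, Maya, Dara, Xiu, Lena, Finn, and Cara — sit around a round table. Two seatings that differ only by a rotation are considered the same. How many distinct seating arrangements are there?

40320

Around a circle, 9 distinct people have 9!/9 = (8)! = 40320 rotationally distinct seatings.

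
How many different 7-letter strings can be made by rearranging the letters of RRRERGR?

RRRERGR has 7 letters with R appearing 5 times.
The number of distinct arrangements is 7!/(5!) = 5040/120 = 42.

42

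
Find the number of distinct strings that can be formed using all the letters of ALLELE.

60

ALLELE has 6 letters with E appearing twice and L appearing 3 times.
The number of distinct arrangements is 6!/(3!·2!) = 720/12 = 60.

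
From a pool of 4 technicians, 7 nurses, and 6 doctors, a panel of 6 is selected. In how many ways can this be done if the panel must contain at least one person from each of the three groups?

With no constraint there are C(17,6) = 12376 possible selections.
Subtract selections that omit an entire group: no technicians → C(13,6) = 1716; no nurses → C(10,6) = 210; no doctors → C(11,6) = 462.
Add back selections omitting two groups (i.e. drawn from a single group): C(4,6) + C(7,6) + C(6,6) = 8.
By inclusion–exclusion: 12376 − 2388 + 8 = 9996.

9996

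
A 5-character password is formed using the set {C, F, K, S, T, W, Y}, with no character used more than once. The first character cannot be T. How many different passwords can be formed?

2160

The first character has 7−1 = 6 choices (anything except T).
The remaining 4 characters are filled from the other 6 symbols without repetition: 6 × 5 × 4 × 3 = 360.
Total: 6 × 360 = 2160.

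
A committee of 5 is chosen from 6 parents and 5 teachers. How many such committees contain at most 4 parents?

Split by how many parents are chosen (0 through 4).
Sum: C(6,0)·C(5,5) + C(6,1)·C(5,4) + C(6,2)·C(5,3) + C(6,3)·C(5,2) + C(6,4)·C(5,1) = 1 + 30 + 150 + 200 + 75 = 456.

456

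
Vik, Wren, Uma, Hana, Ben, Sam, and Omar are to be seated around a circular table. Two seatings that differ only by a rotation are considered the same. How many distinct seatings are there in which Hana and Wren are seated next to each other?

240

Treat {Hana, Wren} as one unit (2 internal orders) and seat the resulting 6 units around the table: (5)! circular arrangements.
So 2 × (5)! = 2 × 120 = 240.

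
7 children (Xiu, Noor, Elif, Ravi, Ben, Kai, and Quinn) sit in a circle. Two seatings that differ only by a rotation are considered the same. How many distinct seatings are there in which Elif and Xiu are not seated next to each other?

Without the restriction there are (6)! = 720 seatings.
Seatings with Elif beside Xiu: treat them as a block with 2 internal orders, giving 2 × (5)! = 240.
Subtracting, 720 − 240 = 480.

480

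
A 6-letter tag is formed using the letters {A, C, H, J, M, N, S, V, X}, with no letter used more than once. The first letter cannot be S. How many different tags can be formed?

53760

The first letter has 9−1 = 8 choices (anything except S).
The remaining 5 letters are filled from the other 8 symbols without repetition: 8 × 7 × 6 × 5 × 4 = 6720.
Total: 8 × 6720 = 53760.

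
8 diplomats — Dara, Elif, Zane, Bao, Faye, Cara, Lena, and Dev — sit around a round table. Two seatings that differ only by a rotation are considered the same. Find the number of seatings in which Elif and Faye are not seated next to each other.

3600

All circular seatings of 8 people number (7)! = 5040.
Seatings with Elif beside Faye: treat them as a block with 2 internal orders, giving 2 × (6)! = 1440.
Subtracting, 5040 − 1440 = 3600.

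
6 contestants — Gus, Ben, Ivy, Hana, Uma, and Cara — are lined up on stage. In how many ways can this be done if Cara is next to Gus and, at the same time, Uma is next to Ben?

96

Treat {Cara,Gus} as one block (2 orders) and {Uma,Ben} as another (2 orders).
That leaves 4 units to arrange: 2 × 2 × 4! = 4 × 24 = 96.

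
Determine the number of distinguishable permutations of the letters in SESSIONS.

1680

Letter multiplicities in SESSIONS: E×1, I×1, N×1, O×1, S×4.
So there are 8! / (4!) = 1680 distinguishable arrangements.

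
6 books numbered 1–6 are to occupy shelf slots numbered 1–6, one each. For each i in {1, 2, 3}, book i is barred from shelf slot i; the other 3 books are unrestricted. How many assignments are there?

426

Let Aᵢ (for i ∈ {1, 2, 3}) be the placements that put book i in its forbidden shelf slot. Any j of these fix j positions, leaving (6−j)! ways to fill the rest, and there are C(3,j) ways to pick which j.
By inclusion–exclusion, the number of valid placements is Σ_{j=0}^{3} (−1)^j C(3,j)·(6−j)!.
Computing: 720 − 360 + 72 − 6 = 426.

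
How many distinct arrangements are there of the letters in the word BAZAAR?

120

Letter multiplicities in BAZAAR: A×3, B×1, R×1, Z×1.
Dividing 6! = 720 by 3! = 6 for the repeated letters gives 120.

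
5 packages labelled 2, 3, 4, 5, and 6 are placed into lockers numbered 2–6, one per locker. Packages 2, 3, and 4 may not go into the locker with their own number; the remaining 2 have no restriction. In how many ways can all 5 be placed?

Let Aᵢ (for i ∈ {2, 3, 4}) be the placements that put package i in its forbidden locker. Any j of these fix j positions, leaving (5−j)! ways to fill the rest, and there are C(3,j) ways to pick which j.
By inclusion–exclusion, the number of valid placements is Σ_{j=0}^{3} (−1)^j C(3,j)·(5−j)!.
Computing: 120 − 72 + 18 − 2 = 64.

64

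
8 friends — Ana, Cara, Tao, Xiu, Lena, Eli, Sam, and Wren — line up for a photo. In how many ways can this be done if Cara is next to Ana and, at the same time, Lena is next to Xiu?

Treat {Cara,Ana} as one block (2 orders) and {Lena,Xiu} as another (2 orders).
That leaves 6 units to arrange: 2 × 2 × 6! = 4 × 720 = 2880.

2880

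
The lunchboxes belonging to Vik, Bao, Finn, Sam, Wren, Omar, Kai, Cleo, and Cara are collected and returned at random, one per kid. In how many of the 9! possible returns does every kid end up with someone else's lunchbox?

This is the derangement count D_9: permutations of 9 items with no fixed point.
By inclusion–exclusion this is Σ_{j=0}^{9} (−1)^j C(9,j)·(9−j)!.
Computing: 362880 − 362880 + 181440 − 60480 + 15120 − 3024 + 504 − 72 + 9 − 1 = 133496.

133496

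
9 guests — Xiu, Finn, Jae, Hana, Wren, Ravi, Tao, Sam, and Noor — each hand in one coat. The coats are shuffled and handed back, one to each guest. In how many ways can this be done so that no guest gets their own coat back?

133496

Let Aᵢ be the assignments in which guest i gets their own coat. We want the size of the complement of A₁∪…∪A_9.
By inclusion–exclusion this is Σ_{j=0}^{9} (−1)^j C(9,j)·(9−j)!.
Computing: 362880 − 362880 + 181440 − 60480 + 15120 − 3024 + 504 − 72 + 9 − 1 = 133496.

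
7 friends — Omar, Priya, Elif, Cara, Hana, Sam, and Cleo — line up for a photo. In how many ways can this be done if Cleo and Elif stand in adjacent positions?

1440

Treat {Cleo, Elif} as a single unit. There are 6 units to order, and the pair itself can be ordered 2 ways.
That gives 2 × 6! = 2 × 720 = 1440.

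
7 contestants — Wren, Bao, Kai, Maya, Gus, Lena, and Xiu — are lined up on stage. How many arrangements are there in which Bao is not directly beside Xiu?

3600

There are 7! = 5040 arrangements in all. If Bao and Xiu are adjacent, merging them into one block gives 2·(6)! = 1440 arrangements.
So 5040 − 1440 = 3600 arrangements keep them apart.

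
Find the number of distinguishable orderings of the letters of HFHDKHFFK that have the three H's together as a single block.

Treat the 3 copies of H as a single block. The multiset to arrange is then {HHH, D, F, F, F, K, K}, 7 items in all.
That gives (7)!/(3!·2!) = 420 arrangements.

420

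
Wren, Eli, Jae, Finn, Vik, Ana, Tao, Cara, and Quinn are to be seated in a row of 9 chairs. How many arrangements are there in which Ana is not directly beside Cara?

282240

There are 9! = 362880 arrangements in all. If Ana and Cara are adjacent, merging them into one block gives 2·(8)! = 80640 arrangements.
So 362880 − 80640 = 282240 arrangements keep them apart.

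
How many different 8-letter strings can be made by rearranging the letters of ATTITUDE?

ATTITUDE has 8 letters with T appearing 3 times.
Dividing 8! = 40320 by 3! = 6 for the repeated letters gives 6720.

6720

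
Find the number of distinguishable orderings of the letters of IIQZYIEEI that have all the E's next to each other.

1680

Treat the 2 copies of E as a single block. The multiset to arrange is then {EE, I, I, I, I, Q, Y, Z}, 8 items in all.
That gives (8)!/(4!) = 1680 arrangements.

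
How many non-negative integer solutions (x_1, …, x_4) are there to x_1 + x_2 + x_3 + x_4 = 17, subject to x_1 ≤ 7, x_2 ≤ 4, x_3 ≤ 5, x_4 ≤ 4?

Ignoring the caps, the number of non-negative solutions to x_1+…+x_4 = 17 is C(20,3) = 1140.
Subtract solutions that violate a single cap (substitute x_i' = x_i − (cap_i+1)): x_1 ≥ 8 gives C(12,3) = 220; x_2 ≥ 5 gives C(15,3) = 455; x_3 ≥ 6 gives C(14,3) = 364; x_4 ≥ 5 gives C(15,3) = 455. Together 1494.
Add back pairs where two caps are both exceeded: 35 + 20 + 35 + 84 + 120 + 84 = 378.
Subtract triples: 0 + 0 + 0 + 4 = 4.
By inclusion–exclusion the count is 1140 − 1494 + 378 − 4 = 20.

20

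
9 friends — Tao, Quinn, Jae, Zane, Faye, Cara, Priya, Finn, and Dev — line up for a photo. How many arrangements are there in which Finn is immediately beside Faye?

80640

Treat {Finn, Faye} as a single unit. There are 8 units to order, and the pair itself can be ordered 2 ways.
So the count is 2·(8)! = 80640.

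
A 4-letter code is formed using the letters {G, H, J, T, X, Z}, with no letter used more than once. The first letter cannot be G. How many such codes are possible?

300

The first letter has 6−1 = 5 choices (anything except G).
The remaining 3 letters are filled from the other 5 symbols without repetition: 5 × 4 × 3 = 60.
Total: 5 × 60 = 300.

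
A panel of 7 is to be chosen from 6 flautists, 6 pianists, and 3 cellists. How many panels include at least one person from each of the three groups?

Total 7-person selections from all 15: C(15,7) = 6435.
Subtract selections that omit an entire group: no flautists → C(9,7) = 36; no pianists → C(9,7) = 36; no cellists → C(12,7) = 792.
Add back selections omitting two groups (i.e. drawn from a single group): C(6,7) + C(6,7) + C(3,7) = 0.
By inclusion–exclusion: 6435 − 864 + 0 = 5571.

5571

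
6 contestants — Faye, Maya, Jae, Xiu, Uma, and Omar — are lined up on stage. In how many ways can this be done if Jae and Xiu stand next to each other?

Treat {Jae, Xiu} as a single unit. There are 5 units to order, and the pair itself can be ordered 2 ways.
That gives 2 × 5! = 2 × 120 = 240.

240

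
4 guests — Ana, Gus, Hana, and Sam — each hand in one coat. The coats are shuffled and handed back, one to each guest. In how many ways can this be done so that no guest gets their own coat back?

Count assignments avoiding every fixed point. For any j of the 4 guests fixed to their own coat, the other 4−j can be arranged in (4−j)! ways.
By inclusion–exclusion this is Σ_{j=0}^{4} (−1)^j C(4,j)·(4−j)!.
Computing: 24 − 24 + 12 − 4 + 1 = 9.

9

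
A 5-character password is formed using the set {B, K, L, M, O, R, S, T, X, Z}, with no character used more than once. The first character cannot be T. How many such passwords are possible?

27216

The first character has 10−1 = 9 choices (anything except T).
The remaining 4 characters are filled from the other 9 symbols without repetition: 9 × 8 × 7 × 6 = 3024.
Total: 9 × 3024 = 27216.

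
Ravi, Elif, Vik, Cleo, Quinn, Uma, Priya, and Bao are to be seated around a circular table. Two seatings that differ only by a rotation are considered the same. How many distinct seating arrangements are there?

Around a circle, 8 distinct people have 8!/8 = (7)! = 5040 rotationally distinct seatings.

5040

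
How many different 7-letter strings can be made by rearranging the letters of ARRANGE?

1260

Letter multiplicities in ARRANGE: A×2, E×1, G×1, N×1, R×2.
Dividing 7! = 5040 by 2!·2! = 4 for the repeated letters gives 1260.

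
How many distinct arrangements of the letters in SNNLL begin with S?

Fix S in the first position and arrange the remaining 4 letters.
Those 4 letters have L appearing twice and N appearing twice, giving (4)!/(2!·2!) = 6.

6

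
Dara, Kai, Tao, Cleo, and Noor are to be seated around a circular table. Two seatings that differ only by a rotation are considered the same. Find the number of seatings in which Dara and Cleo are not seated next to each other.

All circular seatings of 5 people number (4)! = 24.
Those with Dara next to Cleo: fuse the pair into one unit and seat 4 units around a circle — 2·(3)! = 12.
Subtracting, 24 − 12 = 12.

12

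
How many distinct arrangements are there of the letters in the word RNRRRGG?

105

The 7 letters of RNRRRGG have repeats: G appearing twice and R appearing 4 times.
So there are 7! / (4!·2!) = 105 distinguishable arrangements.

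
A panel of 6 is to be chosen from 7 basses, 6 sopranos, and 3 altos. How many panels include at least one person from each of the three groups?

6006

Total 6-person selections from all 16: C(16,6) = 8008.
Subtract selections that omit an entire group: no basses → C(9,6) = 84; no sopranos → C(10,6) = 210; no altos → C(13,6) = 1716.
Add back selections omitting two groups (i.e. drawn from a single group): C(7,6) + C(6,6) + C(3,6) = 8.
By inclusion–exclusion: 8008 − 2010 + 8 = 6006.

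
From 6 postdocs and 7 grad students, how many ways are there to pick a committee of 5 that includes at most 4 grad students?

Split by how many grad students are chosen (0 through 4).
Sum: C(7,0)·C(6,5) + C(7,1)·C(6,4) + C(7,2)·C(6,3) + C(7,3)·C(6,2) + C(7,4)·C(6,1) = 6 + 105 + 420 + 525 + 210 = 1266.

1266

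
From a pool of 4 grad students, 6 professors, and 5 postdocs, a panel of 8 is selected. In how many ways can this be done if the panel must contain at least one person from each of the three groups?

6216

Total 8-person selections from all 15: C(15,8) = 6435.
Selections missing a whole group: no grad students → C(11,8) = 165; no professors → C(9,8) = 9; no postdocs → C(10,8) = 45.
Add back selections omitting two groups (i.e. drawn from a single group): C(4,8) + C(6,8) + C(5,8) = 0.
By inclusion–exclusion: 6435 − 219 + 0 = 6216.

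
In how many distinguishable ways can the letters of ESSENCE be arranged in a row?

420

ESSENCE has 7 letters with E appearing 3 times and S appearing twice.
The number of distinct arrangements is 7!/(3!·2!) = 5040/12 = 420.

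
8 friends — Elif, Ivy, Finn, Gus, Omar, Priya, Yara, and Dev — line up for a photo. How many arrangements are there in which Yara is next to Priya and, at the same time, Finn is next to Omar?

Treat {Yara,Priya} as one block (2 orders) and {Finn,Omar} as another (2 orders).
That leaves 6 units to arrange: 2 × 2 × 6! = 4 × 720 = 2880.

2880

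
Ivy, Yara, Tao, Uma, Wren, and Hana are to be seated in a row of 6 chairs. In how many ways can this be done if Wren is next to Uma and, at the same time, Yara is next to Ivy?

Treat {Wren,Uma} as one block (2 orders) and {Yara,Ivy} as another (2 orders).
That leaves 4 units to arrange: 2 × 2 × 4! = 4 × 24 = 96.

96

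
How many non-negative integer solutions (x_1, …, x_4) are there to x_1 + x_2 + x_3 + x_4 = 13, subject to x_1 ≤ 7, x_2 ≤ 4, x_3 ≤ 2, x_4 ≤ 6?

Ignoring the caps, the number of non-negative solutions to x_1+…+x_4 = 13 is C(16,3) = 560.
Subtract solutions that violate a single cap (substitute x_i' = x_i − (cap_i+1)): x_1 ≥ 8 gives C(8,3) = 56; x_2 ≥ 5 gives C(11,3) = 165; x_3 ≥ 3 gives C(13,3) = 286; x_4 ≥ 7 gives C(9,3) = 84. Together 591.
Add back pairs where two caps are both exceeded: 1 + 10 + 0 + 56 + 4 + 20 = 91.
By inclusion–exclusion the count is 560 − 591 + 91 = 60.

60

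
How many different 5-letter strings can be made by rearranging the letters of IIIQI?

The 5 letters of IIIQI have repeats: I appearing 4 times.
Dividing 5! = 120 by 4! = 24 for the repeated letters gives 5.

5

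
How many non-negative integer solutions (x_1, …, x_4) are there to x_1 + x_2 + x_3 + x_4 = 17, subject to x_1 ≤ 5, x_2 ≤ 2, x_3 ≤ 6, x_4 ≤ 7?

Ignoring the caps, the number of non-negative solutions to x_1+…+x_4 = 17 is C(20,3) = 1140.
Subtract solutions that violate a single cap (substitute x_i' = x_i − (cap_i+1)): x_1 ≥ 6 gives C(14,3) = 364; x_2 ≥ 3 gives C(17,3) = 680; x_3 ≥ 7 gives C(13,3) = 286; x_4 ≥ 8 gives C(12,3) = 220. Together 1550.
Add back pairs where two caps are both exceeded: 165 + 35 + 20 + 120 + 84 + 10 = 434.
Subtract triples: 4 + 1 + 0 + 0 = 5.
By inclusion–exclusion the count is 1140 − 1550 + 434 − 5 = 19.

19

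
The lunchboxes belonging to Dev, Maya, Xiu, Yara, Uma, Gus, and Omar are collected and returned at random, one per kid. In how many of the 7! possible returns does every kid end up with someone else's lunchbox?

1854

Count assignments avoiding every fixed point. For any j of the 7 kids fixed to their own lunchbox, the other 7−j can be arranged in (7−j)! ways.
By inclusion–exclusion this is Σ_{j=0}^{7} (−1)^j C(7,j)·(7−j)!.
Computing: 5040 − 5040 + 2520 − 840 + 210 − 42 + 7 − 1 = 1854.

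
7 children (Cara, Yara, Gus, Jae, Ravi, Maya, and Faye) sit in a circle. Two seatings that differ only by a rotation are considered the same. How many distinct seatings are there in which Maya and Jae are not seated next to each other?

480

Without the restriction there are (6)! = 720 seatings.
Those with Maya next to Jae: fuse the pair into one unit and seat 6 units around a circle — 2·(5)! = 240.
Subtracting, 720 − 240 = 480.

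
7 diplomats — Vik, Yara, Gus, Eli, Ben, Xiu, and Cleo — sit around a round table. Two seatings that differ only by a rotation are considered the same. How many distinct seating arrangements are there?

Around a circle, 7 distinct people have 7!/7 = (6)! = 720 rotationally distinct seatings.

720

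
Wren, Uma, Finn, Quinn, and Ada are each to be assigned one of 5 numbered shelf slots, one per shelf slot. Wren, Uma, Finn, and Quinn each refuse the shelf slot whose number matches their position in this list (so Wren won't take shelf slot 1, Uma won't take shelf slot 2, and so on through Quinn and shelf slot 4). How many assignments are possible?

Let Aᵢ (for 1 ≤ i ≤ 4) be the placements that put person i in their forbidden shelf slot. Any j of these fix j positions, leaving (5−j)! ways to fill the rest, and there are C(4,j) ways to pick which j.
By inclusion–exclusion, the number of valid placements is Σ_{j=0}^{4} (−1)^j C(4,j)·(5−j)!.
Computing: 120 − 96 + 36 − 8 + 1 = 53.

53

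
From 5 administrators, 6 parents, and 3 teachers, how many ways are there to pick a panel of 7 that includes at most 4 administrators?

Split by how many administrators are chosen (0 through 4).
Sum: C(5,0)·C(9,7) + C(5,1)·C(9,6) + C(5,2)·C(9,5) + C(5,3)·C(9,4) + C(5,4)·C(9,3) = 36 + 420 + 1260 + 1260 + 420 = 3396.

3396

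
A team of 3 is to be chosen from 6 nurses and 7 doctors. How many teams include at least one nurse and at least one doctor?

231

Total 3-person selections from all 13: C(13,3) = 286.
Selections missing a whole group: no nurses → C(7,3) = 35; no doctors → C(6,3) = 20.
Both groups omitted at once is impossible, so 286 − 55 = 231.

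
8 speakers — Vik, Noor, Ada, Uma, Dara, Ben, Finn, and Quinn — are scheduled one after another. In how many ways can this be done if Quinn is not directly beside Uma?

There are 8! = 40320 arrangements in all. If Quinn and Uma are adjacent, merging them into one block gives 2·(7)! = 10080 arrangements.
So 40320 − 10080 = 30240 arrangements keep them apart.

30240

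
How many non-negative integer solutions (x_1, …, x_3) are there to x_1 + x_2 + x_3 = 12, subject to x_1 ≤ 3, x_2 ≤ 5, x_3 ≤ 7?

10

Without the upper bounds there are C(14,2) = 91 ways to split 12 among 3 variables.
Subtract solutions that violate a single cap (substitute x_i' = x_i − (cap_i+1)): x_1 ≥ 4 gives C(10,2) = 45; x_2 ≥ 6 gives C(8,2) = 28; x_3 ≥ 8 gives C(6,2) = 15. Together 88.
Add back pairs where two caps are both exceeded: 6 + 1 + 0 = 7.
By inclusion–exclusion the count is 91 − 88 + 7 = 10.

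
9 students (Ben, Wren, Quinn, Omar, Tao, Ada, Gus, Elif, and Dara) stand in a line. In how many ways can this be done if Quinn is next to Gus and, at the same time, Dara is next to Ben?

20160

Treat {Quinn,Gus} as one block (2 orders) and {Dara,Ben} as another (2 orders).
That leaves 7 units to arrange: 2 × 2 × 7! = 4 × 5040 = 20160.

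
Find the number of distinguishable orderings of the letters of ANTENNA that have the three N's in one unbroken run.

Treat the 3 copies of N as a single block. The multiset to arrange is then {NNN, A, A, E, T}, 5 items in all.
That gives (5)!/(2!) = 60 arrangements.

60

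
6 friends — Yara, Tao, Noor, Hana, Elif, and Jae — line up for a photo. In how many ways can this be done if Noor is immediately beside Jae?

240

Place the 4 others and the Noor-Jae pair as 5 objects in a line; the pair has 2 internal arrangements.
That gives 2 × 5! = 2 × 120 = 240.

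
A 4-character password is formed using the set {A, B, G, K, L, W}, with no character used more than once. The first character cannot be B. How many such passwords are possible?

The first character has 6−1 = 5 choices (anything except B).
The remaining 3 characters are filled from the other 5 symbols without repetition: 5 × 4 × 3 = 60.
Total: 5 × 60 = 300.

300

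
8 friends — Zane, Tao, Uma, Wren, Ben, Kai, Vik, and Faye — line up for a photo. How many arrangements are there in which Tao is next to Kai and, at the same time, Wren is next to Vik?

2880

Treat {Tao,Kai} as one block (2 orders) and {Wren,Vik} as another (2 orders).
That leaves 6 units to arrange: 2 × 2 × 6! = 4 × 720 = 2880.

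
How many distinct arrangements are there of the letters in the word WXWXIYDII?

WXWXIYDII has 9 letters with I appearing 3 times, W appearing twice, and X appearing twice.
Dividing 9! = 362880 by 3!·2!·2! = 24 for the repeated letters gives 15120.

15120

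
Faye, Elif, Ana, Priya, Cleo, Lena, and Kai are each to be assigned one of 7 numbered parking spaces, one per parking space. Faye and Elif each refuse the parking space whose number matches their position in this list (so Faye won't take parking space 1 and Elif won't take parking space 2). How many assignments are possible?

Let Aᵢ (for i ∈ {1, 2}) be the placements that put person i in their forbidden parking space. Any j of these fix j positions, leaving (7−j)! ways to fill the rest, and there are C(2,j) ways to pick which j.
By inclusion–exclusion, the number of valid placements is Σ_{j=0}^{2} (−1)^j C(2,j)·(7−j)!.
Computing: 5040 − 1440 + 120 = 3720.

3720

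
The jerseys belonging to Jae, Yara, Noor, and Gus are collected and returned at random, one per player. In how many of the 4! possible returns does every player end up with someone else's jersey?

9

This is the derangement count D_4: permutations of 4 items with no fixed point.
By inclusion–exclusion this is Σ_{j=0}^{4} (−1)^j C(4,j)·(4−j)!.
Computing: 24 − 24 + 12 − 4 + 1 = 9.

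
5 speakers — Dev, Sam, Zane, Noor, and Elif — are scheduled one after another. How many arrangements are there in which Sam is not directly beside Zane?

There are 5! = 120 arrangements in all. If Sam and Zane are adjacent, merging them into one block gives 2·(4)! = 48 arrangements.
So 120 − 48 = 72 arrangements keep them apart.

72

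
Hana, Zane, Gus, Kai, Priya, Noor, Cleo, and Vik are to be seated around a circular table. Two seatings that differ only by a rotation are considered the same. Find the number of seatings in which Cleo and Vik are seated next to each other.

Treat {Cleo, Vik} as one unit (2 internal orders) and seat the resulting 7 units around the table: (6)! circular arrangements.
So 2 × (6)! = 2 × 720 = 1440.

1440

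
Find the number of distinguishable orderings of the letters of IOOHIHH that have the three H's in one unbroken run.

Treat the 3 copies of H as a single block. The multiset to arrange is then {HHH, I, I, O, O}, 5 items in all.
That gives (5)!/(2!·2!) = 30 arrangements.

30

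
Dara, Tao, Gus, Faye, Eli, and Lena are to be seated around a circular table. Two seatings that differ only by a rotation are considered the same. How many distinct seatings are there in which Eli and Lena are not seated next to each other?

All circular seatings of 6 people number (5)! = 120.
Seatings with Eli beside Lena: treat them as a block with 2 internal orders, giving 2 × (4)! = 48.
Subtracting, 120 − 48 = 72.

72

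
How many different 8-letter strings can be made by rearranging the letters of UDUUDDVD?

280

Letter multiplicities in UDUUDDVD: D×4, U×3, V×1.
The number of distinct arrangements is 8!/(4!·3!) = 40320/144 = 280.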